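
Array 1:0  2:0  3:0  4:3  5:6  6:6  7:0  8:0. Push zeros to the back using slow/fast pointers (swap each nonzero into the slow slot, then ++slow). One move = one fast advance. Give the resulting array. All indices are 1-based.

(s=1,f=1) a[fast]=0 → fast++
(s=1,f=2) a[fast]=0 → fast++
(s=1,f=3) a[fast]=0 → fast++
(s=1,f=4) a[fast]=3≠0 swap→a[1]=3 → slow++,fast++
(s=2,f=5) a[fast]=6≠0 swap→a[2]=6 → slow++,fast++
(s=3,f=6) a[fast]=6≠0 swap→a[3]=6 → slow++,fast++
(s=4,f=7) a[fast]=0 → fast++
(s=4,f=8) a[fast]=0 → fast++

[3, 6, 6, 0, 0, 0, 0, 0]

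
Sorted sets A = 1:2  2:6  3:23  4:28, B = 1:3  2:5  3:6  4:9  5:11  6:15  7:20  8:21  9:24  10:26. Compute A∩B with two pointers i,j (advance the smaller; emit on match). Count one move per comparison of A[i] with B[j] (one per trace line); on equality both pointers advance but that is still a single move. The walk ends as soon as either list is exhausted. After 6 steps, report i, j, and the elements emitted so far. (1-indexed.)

[i=1,j=1] 2<3 → i++
[i=2,j=1] 6>3 → j++
[i=2,j=2] 6>5 → j++
[i=2,j=3] 6==6 emit → i++,j++
[i=3,j=4] 23>9 → j++
[i=3,j=5] 23>11 → j++

i=3, j=6, emitted=[6]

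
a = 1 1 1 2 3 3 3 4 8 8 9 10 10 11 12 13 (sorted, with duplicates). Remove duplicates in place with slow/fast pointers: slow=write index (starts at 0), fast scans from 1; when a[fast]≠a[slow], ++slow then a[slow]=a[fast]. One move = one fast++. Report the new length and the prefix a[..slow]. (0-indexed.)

slow=0 fast=1: a[fast]=1=a[slow] dup, fast++
slow=0 fast=2: a[fast]=1=a[slow] dup, fast++
slow=0 fast=3: a[fast]=2≠a[slow]=1 write a[1]=2, slow++,fast++
slow=1 fast=4: a[fast]=3≠a[slow]=2 write a[2]=3, slow++,fast++
slow=2 fast=5: a[fast]=3=a[slow] dup, fast++
slow=2 fast=6: a[fast]=3=a[slow] dup, fast++
slow=2 fast=7: a[fast]=4≠a[slow]=3 write a[3]=4, slow++,fast++
slow=3 fast=8: a[fast]=8≠a[slow]=4 write a[4]=8, slow++,fast++
slow=4 fast=9: a[fast]=8=a[slow] dup, fast++
slow=4 fast=10: a[fast]=9≠a[slow]=8 write a[5]=9, slow++,fast++
slow=5 fast=11: a[fast]=10≠a[slow]=9 write a[6]=10, slow++,fast++
slow=6 fast=12: a[fast]=10=a[slow] dup, fast++
slow=6 fast=13: a[fast]=11≠a[slow]=10 write a[7]=11, slow++,fast++
slow=7 fast=14: a[fast]=12≠a[slow]=11 write a[8]=12, slow++,fast++
slow=8 fast=15: a[fast]=13≠a[slow]=12 write a[9]=13, slow++,fast++

length 10; prefix = [1, 2, 3, 4, 8, 9, 10, 11, 12, 13]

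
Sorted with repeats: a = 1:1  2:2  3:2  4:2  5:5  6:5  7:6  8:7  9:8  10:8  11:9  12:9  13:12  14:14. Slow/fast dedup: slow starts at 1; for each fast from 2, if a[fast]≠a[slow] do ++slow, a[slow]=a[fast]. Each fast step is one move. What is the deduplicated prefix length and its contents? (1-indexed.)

length 9; prefix = [1, 2, 5, 6, 7, 8, 9, 12, 14]

(s=1,f=2) a[fast]=2≠a[slow]=1 write a[2]=2 → slow++,fast++
(s=2,f=3) a[fast]=2=a[slow] dup → fast++
(s=2,f=4) a[fast]=2=a[slow] dup → fast++
(s=2,f=5) a[fast]=5≠a[slow]=2 write a[3]=5 → slow++,fast++
(s=3,f=6) a[fast]=5=a[slow] dup → fast++
(s=3,f=7) a[fast]=6≠a[slow]=5 write a[4]=6 → slow++,fast++
(s=4,f=8) a[fast]=7≠a[slow]=6 write a[5]=7 → slow++,fast++
(s=5,f=9) a[fast]=8≠a[slow]=7 write a[6]=8 → slow++,fast++
(s=6,f=10) a[fast]=8=a[slow] dup → fast++
(s=6,f=11) a[fast]=9≠a[slow]=8 write a[7]=9 → slow++,fast++
(s=7,f=12) a[fast]=9=a[slow] dup → fast++
(s=7,f=13) a[fast]=12≠a[slow]=9 write a[8]=12 → slow++,fast++
(s=8,f=14) a[fast]=14≠a[slow]=12 write a[9]=14 → slow++,fast++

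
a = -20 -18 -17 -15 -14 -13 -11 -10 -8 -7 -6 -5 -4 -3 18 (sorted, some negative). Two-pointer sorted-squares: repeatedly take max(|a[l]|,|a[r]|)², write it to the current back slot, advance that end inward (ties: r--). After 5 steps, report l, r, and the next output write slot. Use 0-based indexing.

l=4, r=13, next write slot=9

l=0 r=14: |-20|>|18| out[14]=400, l++
l=1 r=14: |-18|<=|18| out[13]=324, r--
l=1 r=13: |-18|>|-3| out[12]=324, l++
l=2 r=13: |-17|>|-3| out[11]=289, l++
l=3 r=13: |-15|>|-3| out[10]=225, l++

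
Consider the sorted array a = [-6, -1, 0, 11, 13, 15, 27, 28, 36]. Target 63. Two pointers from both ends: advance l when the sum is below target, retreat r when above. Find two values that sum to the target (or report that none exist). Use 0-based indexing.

l=0 r=8: -6+36=30 <63, l++
l=1 r=8: -1+36=35 <63, l++
l=2 r=8: 0+36=36 <63, l++
l=3 r=8: 11+36=47 <63, l++
l=4 r=8: 13+36=49 <63, l++
l=5 r=8: 15+36=51 <63, l++
l=6 r=8: 27+36=63, found

(27, 36)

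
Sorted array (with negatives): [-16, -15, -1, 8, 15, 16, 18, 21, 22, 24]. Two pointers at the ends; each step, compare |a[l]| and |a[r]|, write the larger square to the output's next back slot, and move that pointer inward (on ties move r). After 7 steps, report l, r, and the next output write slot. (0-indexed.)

[0,9] |-16|<=|24| out[9]=576 → r--
[0,8] |-16|<=|22| out[8]=484 → r--
[0,7] |-16|<=|21| out[7]=441 → r--
[0,6] |-16|<=|18| out[6]=324 → r--
[0,5] |-16|<=|16| out[5]=256 → r--
[0,4] |-16|>|15| out[4]=256 → l++
[1,4] |-15|<=|15| out[3]=225 → r--

l=1, r=3, next write slot=2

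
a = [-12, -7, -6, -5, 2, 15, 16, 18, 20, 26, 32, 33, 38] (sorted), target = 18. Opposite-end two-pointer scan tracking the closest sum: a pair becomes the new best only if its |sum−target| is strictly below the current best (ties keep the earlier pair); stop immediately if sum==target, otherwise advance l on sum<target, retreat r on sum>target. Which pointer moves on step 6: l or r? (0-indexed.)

[0,12] -12+38=26 d=8 * → r--
[0,11] -12+33=21 d=3 * → r--
[0,10] -12+32=20 d=2 * → r--
[0,9] -12+26=14 d=4 → l++
[1,9] -7+26=19 d=1 * → r--
[1,8] -7+20=13 d=5 → l++

l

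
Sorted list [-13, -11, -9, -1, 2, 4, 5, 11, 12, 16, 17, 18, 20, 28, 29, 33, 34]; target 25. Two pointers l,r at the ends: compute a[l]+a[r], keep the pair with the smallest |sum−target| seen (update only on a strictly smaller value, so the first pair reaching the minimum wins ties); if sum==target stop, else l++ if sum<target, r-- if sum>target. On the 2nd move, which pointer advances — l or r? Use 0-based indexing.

l

[0,16] -13+34=21 d=4 * → l++
[1,16] -11+34=23 d=2 * → l++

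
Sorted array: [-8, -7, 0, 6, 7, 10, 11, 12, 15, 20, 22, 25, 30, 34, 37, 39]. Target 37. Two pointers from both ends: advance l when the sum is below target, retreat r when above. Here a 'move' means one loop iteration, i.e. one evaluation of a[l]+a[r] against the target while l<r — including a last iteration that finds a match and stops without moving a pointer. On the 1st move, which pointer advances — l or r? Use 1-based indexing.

l=1 r=16: -8+39=31 <37, l++

l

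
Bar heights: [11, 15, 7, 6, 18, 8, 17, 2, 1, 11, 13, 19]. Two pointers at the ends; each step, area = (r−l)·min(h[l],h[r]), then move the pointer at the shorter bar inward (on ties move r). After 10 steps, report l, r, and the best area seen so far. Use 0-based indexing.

l=10, r=11, best area=150

[0,11] min(11,19)*11=121 best=121 * → l++
[1,11] min(15,19)*10=150 best=150 * → l++
[2,11] min(7,19)*9=63 best=150 → l++
[3,11] min(6,19)*8=48 best=150 → l++
[4,11] min(18,19)*7=126 best=150 → l++
[5,11] min(8,19)*6=48 best=150 → l++
[6,11] min(17,19)*5=85 best=150 → l++
[7,11] min(2,19)*4=8 best=150 → l++
[8,11] min(1,19)*3=3 best=150 → l++
[9,11] min(11,19)*2=22 best=150 → l++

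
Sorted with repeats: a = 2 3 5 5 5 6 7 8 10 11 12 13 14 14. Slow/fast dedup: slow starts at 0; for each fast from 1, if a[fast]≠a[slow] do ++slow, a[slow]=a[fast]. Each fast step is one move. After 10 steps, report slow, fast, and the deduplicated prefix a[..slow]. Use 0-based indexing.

slow=8, fast=11, prefix=[2, 3, 5, 6, 7, 8, 10, 11, 12]

slow=0 fast=1: a[fast]=3≠a[slow]=2 write a[1]=3, slow++,fast++
slow=1 fast=2: a[fast]=5≠a[slow]=3 write a[2]=5, slow++,fast++
slow=2 fast=3: a[fast]=5=a[slow] dup, fast++
slow=2 fast=4: a[fast]=5=a[slow] dup, fast++
slow=2 fast=5: a[fast]=6≠a[slow]=5 write a[3]=6, slow++,fast++
slow=3 fast=6: a[fast]=7≠a[slow]=6 write a[4]=7, slow++,fast++
slow=4 fast=7: a[fast]=8≠a[slow]=7 write a[5]=8, slow++,fast++
slow=5 fast=8: a[fast]=10≠a[slow]=8 write a[6]=10, slow++,fast++
slow=6 fast=9: a[fast]=11≠a[slow]=10 write a[7]=11, slow++,fast++
slow=7 fast=10: a[fast]=12≠a[slow]=11 write a[8]=12, slow++,fast++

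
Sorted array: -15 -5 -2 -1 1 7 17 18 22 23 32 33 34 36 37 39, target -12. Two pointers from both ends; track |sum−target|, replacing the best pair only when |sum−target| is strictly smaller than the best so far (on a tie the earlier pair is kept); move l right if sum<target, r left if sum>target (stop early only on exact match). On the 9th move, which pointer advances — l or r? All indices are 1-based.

l=1 r=16: -15+39=24 d=36 *, r--
l=1 r=15: -15+37=22 d=34 *, r--
l=1 r=14: -15+36=21 d=33 *, r--
l=1 r=13: -15+34=19 d=31 *, r--
l=1 r=12: -15+33=18 d=30 *, r--
l=1 r=11: -15+32=17 d=29 *, r--
l=1 r=10: -15+23=8 d=20 *, r--
l=1 r=9: -15+22=7 d=19 *, r--
l=1 r=8: -15+18=3 d=15 *, r--

r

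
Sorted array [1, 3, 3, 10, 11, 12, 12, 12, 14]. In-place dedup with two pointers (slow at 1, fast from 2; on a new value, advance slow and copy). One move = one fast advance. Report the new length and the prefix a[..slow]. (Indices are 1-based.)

length 6; prefix = [1, 3, 10, 11, 12, 14]

(s=1,f=2) a[fast]=3≠a[slow]=1 write a[2]=3 → slow++,fast++
(s=2,f=3) a[fast]=3=a[slow] dup → fast++
(s=2,f=4) a[fast]=10≠a[slow]=3 write a[3]=10 → slow++,fast++
(s=3,f=5) a[fast]=11≠a[slow]=10 write a[4]=11 → slow++,fast++
(s=4,f=6) a[fast]=12≠a[slow]=11 write a[5]=12 → slow++,fast++
(s=5,f=7) a[fast]=12=a[slow] dup → fast++
(s=5,f=8) a[fast]=12=a[slow] dup → fast++
(s=5,f=9) a[fast]=14≠a[slow]=12 write a[6]=14 → slow++,fast++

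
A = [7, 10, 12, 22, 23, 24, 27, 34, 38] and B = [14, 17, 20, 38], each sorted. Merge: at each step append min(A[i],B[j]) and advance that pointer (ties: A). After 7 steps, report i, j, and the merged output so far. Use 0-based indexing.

i=0 j=0: A[i]=7<=B[j]=14 take 7, i++
i=1 j=0: A[i]=10<=B[j]=14 take 10, i++
i=2 j=0: A[i]=12<=B[j]=14 take 12, i++
i=3 j=0: A[i]=22>B[j]=14 take 14, j++
i=3 j=1: A[i]=22>B[j]=17 take 17, j++
i=3 j=2: A[i]=22>B[j]=20 take 20, j++
i=3 j=3: A[i]=22<=B[j]=38 take 22, i++

i=4, j=3, merged so far=[7, 10, 12, 14, 17, 20, 22]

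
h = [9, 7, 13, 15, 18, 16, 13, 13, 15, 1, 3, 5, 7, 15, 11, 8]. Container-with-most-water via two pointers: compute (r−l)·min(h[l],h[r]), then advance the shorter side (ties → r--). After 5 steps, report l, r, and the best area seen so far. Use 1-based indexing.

l=1 r=16: min(9,8)*15=120 best=120 *, r--
l=1 r=15: min(9,11)*14=126 best=126 *, l++
l=2 r=15: min(7,11)*13=91 best=126, l++
l=3 r=15: min(13,11)*12=132 best=132 *, r--
l=3 r=14: min(13,15)*11=143 best=143 *, l++

l=4, r=14, best area=143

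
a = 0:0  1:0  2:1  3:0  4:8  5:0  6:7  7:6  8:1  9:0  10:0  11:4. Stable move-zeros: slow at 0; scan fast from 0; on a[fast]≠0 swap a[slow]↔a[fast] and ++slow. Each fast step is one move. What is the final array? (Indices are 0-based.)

[1, 8, 7, 6, 1, 4, 0, 0, 0, 0, 0, 0]

(s=0,f=0) a[fast]=0 → fast++
(s=0,f=1) a[fast]=0 → fast++
(s=0,f=2) a[fast]=1≠0 swap→a[0]=1 → slow++,fast++
(s=1,f=3) a[fast]=0 → fast++
(s=1,f=4) a[fast]=8≠0 swap→a[1]=8 → slow++,fast++
(s=2,f=5) a[fast]=0 → fast++
(s=2,f=6) a[fast]=7≠0 swap→a[2]=7 → slow++,fast++
(s=3,f=7) a[fast]=6≠0 swap→a[3]=6 → slow++,fast++
(s=4,f=8) a[fast]=1≠0 swap→a[4]=1 → slow++,fast++
(s=5,f=9) a[fast]=0 → fast++
(s=5,f=10) a[fast]=0 → fast++
(s=5,f=11) a[fast]=4≠0 swap→a[5]=4 → slow++,fast++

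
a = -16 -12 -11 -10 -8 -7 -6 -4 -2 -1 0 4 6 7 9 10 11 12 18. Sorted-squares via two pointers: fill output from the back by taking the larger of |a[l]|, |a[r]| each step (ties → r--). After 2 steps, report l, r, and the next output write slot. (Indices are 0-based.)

l=0 r=18: |-16|<=|18| out[18]=324, r--
l=0 r=17: |-16|>|12| out[17]=256, l++

l=1, r=17, next write slot=16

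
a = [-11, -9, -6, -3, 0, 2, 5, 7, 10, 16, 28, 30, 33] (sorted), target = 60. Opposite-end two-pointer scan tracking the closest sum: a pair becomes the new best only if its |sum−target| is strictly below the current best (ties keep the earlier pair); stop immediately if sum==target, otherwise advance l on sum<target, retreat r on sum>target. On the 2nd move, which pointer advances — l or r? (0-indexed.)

l=0 r=12: -11+33=22 d=38 *, l++
l=1 r=12: -9+33=24 d=36 *, l++

l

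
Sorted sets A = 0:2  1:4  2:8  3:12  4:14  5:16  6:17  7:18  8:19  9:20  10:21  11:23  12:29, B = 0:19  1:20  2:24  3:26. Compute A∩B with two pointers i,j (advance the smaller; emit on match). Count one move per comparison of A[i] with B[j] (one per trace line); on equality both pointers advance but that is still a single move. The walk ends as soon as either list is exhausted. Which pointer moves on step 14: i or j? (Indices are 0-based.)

j

i=0 j=0: 2<19, i++
i=1 j=0: 4<19, i++
i=2 j=0: 8<19, i++
i=3 j=0: 12<19, i++
i=4 j=0: 14<19, i++
i=5 j=0: 16<19, i++
i=6 j=0: 17<19, i++
i=7 j=0: 18<19, i++
i=8 j=0: 19==19 emit, i++,j++
i=9 j=1: 20==20 emit, i++,j++
i=10 j=2: 21<24, i++
i=11 j=2: 23<24, i++
i=12 j=2: 29>24, j++
i=12 j=3: 29>26, j++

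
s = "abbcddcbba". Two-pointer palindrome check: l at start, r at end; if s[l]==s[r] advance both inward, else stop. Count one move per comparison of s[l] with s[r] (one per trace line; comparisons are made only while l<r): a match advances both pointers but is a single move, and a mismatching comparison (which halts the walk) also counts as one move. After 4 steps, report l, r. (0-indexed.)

l=4, r=5

[0,9] 'a'=='a' → l++,r--
[1,8] 'b'=='b' → l++,r--
[2,7] 'b'=='b' → l++,r--
[3,6] 'c'=='c' → l++,r--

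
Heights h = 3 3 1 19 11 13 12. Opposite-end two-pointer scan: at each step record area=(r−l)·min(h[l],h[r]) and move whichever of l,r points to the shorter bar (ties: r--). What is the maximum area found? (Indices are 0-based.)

max area = 36

[0,6] min(3,12)*6=18 best=18 * → l++
[1,6] min(3,12)*5=15 best=18 → l++
[2,6] min(1,12)*4=4 best=18 → l++
[3,6] min(19,12)*3=36 best=36 * → r--
[3,5] min(19,13)*2=26 best=36 → r--
[3,4] min(19,11)*1=11 best=36 → r--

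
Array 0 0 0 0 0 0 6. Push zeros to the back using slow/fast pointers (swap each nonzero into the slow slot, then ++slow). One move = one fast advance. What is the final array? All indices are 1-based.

[6, 0, 0, 0, 0, 0, 0]

(s=1,f=1) a[fast]=0 → fast++
(s=1,f=2) a[fast]=0 → fast++
(s=1,f=3) a[fast]=0 → fast++
(s=1,f=4) a[fast]=0 → fast++
(s=1,f=5) a[fast]=0 → fast++
(s=1,f=6) a[fast]=0 → fast++
(s=1,f=7) a[fast]=6≠0 swap→a[1]=6 → slow++,fast++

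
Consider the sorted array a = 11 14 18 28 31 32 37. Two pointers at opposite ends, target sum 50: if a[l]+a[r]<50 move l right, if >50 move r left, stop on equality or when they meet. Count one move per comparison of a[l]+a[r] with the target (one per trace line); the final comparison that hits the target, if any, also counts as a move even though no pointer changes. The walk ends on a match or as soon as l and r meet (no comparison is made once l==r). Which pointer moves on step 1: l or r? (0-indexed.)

[0,6] 11+37=48 <50 → l++

l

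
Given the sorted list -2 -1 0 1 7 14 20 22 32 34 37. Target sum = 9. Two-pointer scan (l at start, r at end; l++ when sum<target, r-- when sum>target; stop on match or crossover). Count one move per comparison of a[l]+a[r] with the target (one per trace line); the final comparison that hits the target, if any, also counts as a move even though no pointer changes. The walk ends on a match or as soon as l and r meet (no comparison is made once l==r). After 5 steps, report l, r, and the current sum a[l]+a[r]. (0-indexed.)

l=0, r=5, sum=12

l=0 r=10: -2+37=35 >9, r--
l=0 r=9: -2+34=32 >9, r--
l=0 r=8: -2+32=30 >9, r--
l=0 r=7: -2+22=20 >9, r--
l=0 r=6: -2+20=18 >9, r--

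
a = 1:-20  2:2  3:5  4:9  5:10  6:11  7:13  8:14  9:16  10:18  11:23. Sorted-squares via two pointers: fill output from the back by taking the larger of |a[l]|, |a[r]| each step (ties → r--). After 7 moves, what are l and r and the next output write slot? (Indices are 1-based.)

l=2, r=5, next write slot=4

l=1 r=11: |-20|<=|23| out[11]=529, r--
l=1 r=10: |-20|>|18| out[10]=400, l++
l=2 r=10: |2|<=|18| out[9]=324, r--
l=2 r=9: |2|<=|16| out[8]=256, r--
l=2 r=8: |2|<=|14| out[7]=196, r--
l=2 r=7: |2|<=|13| out[6]=169, r--
l=2 r=6: |2|<=|11| out[5]=121, r--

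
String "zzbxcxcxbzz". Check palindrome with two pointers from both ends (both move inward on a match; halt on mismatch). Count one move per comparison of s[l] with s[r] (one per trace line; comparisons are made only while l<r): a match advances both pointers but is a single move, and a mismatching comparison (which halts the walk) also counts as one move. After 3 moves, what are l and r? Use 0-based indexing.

l=0 r=10: 'z'=='z', l++,r--
l=1 r=9: 'z'=='z', l++,r--
l=2 r=8: 'b'=='b', l++,r--

l=3, r=7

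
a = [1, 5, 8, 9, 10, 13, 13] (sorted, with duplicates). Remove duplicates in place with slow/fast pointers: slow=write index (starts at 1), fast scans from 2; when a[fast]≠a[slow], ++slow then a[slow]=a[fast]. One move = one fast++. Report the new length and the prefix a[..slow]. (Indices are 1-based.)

slow=1 fast=2: a[fast]=5≠a[slow]=1 write a[2]=5, slow++,fast++
slow=2 fast=3: a[fast]=8≠a[slow]=5 write a[3]=8, slow++,fast++
slow=3 fast=4: a[fast]=9≠a[slow]=8 write a[4]=9, slow++,fast++
slow=4 fast=5: a[fast]=10≠a[slow]=9 write a[5]=10, slow++,fast++
slow=5 fast=6: a[fast]=13≠a[slow]=10 write a[6]=13, slow++,fast++
slow=6 fast=7: a[fast]=13=a[slow] dup, fast++

length 6; prefix = [1, 5, 8, 9, 10, 13]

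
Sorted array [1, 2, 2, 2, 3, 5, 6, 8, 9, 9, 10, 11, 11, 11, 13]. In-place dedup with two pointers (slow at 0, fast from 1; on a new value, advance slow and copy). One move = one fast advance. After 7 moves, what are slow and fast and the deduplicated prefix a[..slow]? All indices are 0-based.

(s=0,f=1) a[fast]=2≠a[slow]=1 write a[1]=2 → slow++,fast++
(s=1,f=2) a[fast]=2=a[slow] dup → fast++
(s=1,f=3) a[fast]=2=a[slow] dup → fast++
(s=1,f=4) a[fast]=3≠a[slow]=2 write a[2]=3 → slow++,fast++
(s=2,f=5) a[fast]=5≠a[slow]=3 write a[3]=5 → slow++,fast++
(s=3,f=6) a[fast]=6≠a[slow]=5 write a[4]=6 → slow++,fast++
(s=4,f=7) a[fast]=8≠a[slow]=6 write a[5]=8 → slow++,fast++

slow=5, fast=8, prefix=[1, 2, 3, 5, 6, 8]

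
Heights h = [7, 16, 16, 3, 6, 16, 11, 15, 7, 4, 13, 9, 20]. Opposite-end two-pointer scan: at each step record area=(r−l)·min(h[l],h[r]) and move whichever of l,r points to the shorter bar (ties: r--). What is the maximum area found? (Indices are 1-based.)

[1,13] min(7,20)*12=84 best=84 * → l++
[2,13] min(16,20)*11=176 best=176 * → l++
[3,13] min(16,20)*10=160 best=176 → l++
[4,13] min(3,20)*9=27 best=176 → l++
[5,13] min(6,20)*8=48 best=176 → l++
[6,13] min(16,20)*7=112 best=176 → l++
[7,13] min(11,20)*6=66 best=176 → l++
[8,13] min(15,20)*5=75 best=176 → l++
[9,13] min(7,20)*4=28 best=176 → l++
[10,13] min(4,20)*3=12 best=176 → l++
[11,13] min(13,20)*2=26 best=176 → l++
[12,13] min(9,20)*1=9 best=176 → l++

max area = 176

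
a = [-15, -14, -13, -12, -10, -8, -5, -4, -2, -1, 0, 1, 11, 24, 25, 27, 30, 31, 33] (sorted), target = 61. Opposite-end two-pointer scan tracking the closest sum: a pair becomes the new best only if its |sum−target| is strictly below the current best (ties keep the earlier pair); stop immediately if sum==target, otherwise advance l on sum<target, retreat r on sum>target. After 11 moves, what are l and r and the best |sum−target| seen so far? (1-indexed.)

l=12, r=19, best |Δ|=28

l=1 r=19: -15+33=18 d=43 *, l++
l=2 r=19: -14+33=19 d=42 *, l++
l=3 r=19: -13+33=20 d=41 *, l++
l=4 r=19: -12+33=21 d=40 *, l++
l=5 r=19: -10+33=23 d=38 *, l++
l=6 r=19: -8+33=25 d=36 *, l++
l=7 r=19: -5+33=28 d=33 *, l++
l=8 r=19: -4+33=29 d=32 *, l++
l=9 r=19: -2+33=31 d=30 *, l++
l=10 r=19: -1+33=32 d=29 *, l++
l=11 r=19: 0+33=33 d=28 *, l++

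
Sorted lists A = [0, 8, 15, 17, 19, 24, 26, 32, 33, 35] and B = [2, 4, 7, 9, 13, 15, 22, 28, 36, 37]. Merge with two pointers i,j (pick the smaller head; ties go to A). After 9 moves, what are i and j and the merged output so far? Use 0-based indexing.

i=3, j=6, merged so far=[0, 2, 4, 7, 8, 9, 13, 15, 15]

[i=0,j=0] A[i]=0<=B[j]=2 take 0 → i++
[i=1,j=0] A[i]=8>B[j]=2 take 2 → j++
[i=1,j=1] A[i]=8>B[j]=4 take 4 → j++
[i=1,j=2] A[i]=8>B[j]=7 take 7 → j++
[i=1,j=3] A[i]=8<=B[j]=9 take 8 → i++
[i=2,j=3] A[i]=15>B[j]=9 take 9 → j++
[i=2,j=4] A[i]=15>B[j]=13 take 13 → j++
[i=2,j=5] A[i]=15<=B[j]=15 take 15 → i++
[i=3,j=5] A[i]=17>B[j]=15 take 15 → j++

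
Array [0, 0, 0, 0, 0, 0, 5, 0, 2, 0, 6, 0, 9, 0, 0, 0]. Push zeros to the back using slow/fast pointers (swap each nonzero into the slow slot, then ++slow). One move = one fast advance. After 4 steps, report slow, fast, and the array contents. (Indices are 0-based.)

slow=0, fast=4, a=[0, 0, 0, 0, 0, 0, 5, 0, 2, 0, 6, 0, 9, 0, 0, 0]

(s=0,f=0) a[fast]=0 → fast++
(s=0,f=1) a[fast]=0 → fast++
(s=0,f=2) a[fast]=0 → fast++
(s=0,f=3) a[fast]=0 → fast++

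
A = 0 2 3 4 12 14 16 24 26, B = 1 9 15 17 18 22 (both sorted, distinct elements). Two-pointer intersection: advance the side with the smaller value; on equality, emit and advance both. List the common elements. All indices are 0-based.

intersection = []

i=0 j=0: 0<1, i++
i=1 j=0: 2>1, j++
i=1 j=1: 2<9, i++
i=2 j=1: 3<9, i++
i=3 j=1: 4<9, i++
i=4 j=1: 12>9, j++
i=4 j=2: 12<15, i++
i=5 j=2: 14<15, i++
i=6 j=2: 16>15, j++
i=6 j=3: 16<17, i++
i=7 j=3: 24>17, j++
i=7 j=4: 24>18, j++
i=7 j=5: 24>22, j++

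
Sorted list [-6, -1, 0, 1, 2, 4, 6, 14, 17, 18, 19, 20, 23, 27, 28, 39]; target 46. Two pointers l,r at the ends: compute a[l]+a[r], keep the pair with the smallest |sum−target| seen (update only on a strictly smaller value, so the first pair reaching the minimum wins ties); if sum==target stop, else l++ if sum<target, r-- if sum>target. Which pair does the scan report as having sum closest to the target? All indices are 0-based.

l=0 r=15: -6+39=33 d=13 *, l++
l=1 r=15: -1+39=38 d=8 *, l++
l=2 r=15: 0+39=39 d=7 *, l++
l=3 r=15: 1+39=40 d=6 *, l++
l=4 r=15: 2+39=41 d=5 *, l++
l=5 r=15: 4+39=43 d=3 *, l++
l=6 r=15: 6+39=45 d=1 *, l++
l=7 r=15: 14+39=53 d=7, r--
l=7 r=14: 14+28=42 d=4, l++
l=8 r=14: 17+28=45 d=1, l++
l=9 r=14: 18+28=46 d=0 *, stop

pair (18, 28) with sum 46 (|Δ|=0)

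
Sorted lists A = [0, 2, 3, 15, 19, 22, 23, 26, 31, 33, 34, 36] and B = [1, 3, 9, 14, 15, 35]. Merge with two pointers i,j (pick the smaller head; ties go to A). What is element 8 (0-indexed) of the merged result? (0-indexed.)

i=0 j=0: A[i]=0<=B[j]=1 take 0, i++
i=1 j=0: A[i]=2>B[j]=1 take 1, j++
i=1 j=1: A[i]=2<=B[j]=3 take 2, i++
i=2 j=1: A[i]=3<=B[j]=3 take 3, i++
i=3 j=1: A[i]=15>B[j]=3 take 3, j++
i=3 j=2: A[i]=15>B[j]=9 take 9, j++
i=3 j=3: A[i]=15>B[j]=14 take 14, j++
i=3 j=4: A[i]=15<=B[j]=15 take 15, i++
i=4 j=4: A[i]=19>B[j]=15 take 15, j++
i=4 j=5: A[i]=19<=B[j]=35 take 19, i++
i=5 j=5: A[i]=22<=B[j]=35 take 22, i++
i=6 j=5: A[i]=23<=B[j]=35 take 23, i++
i=7 j=5: A[i]=26<=B[j]=35 take 26, i++
i=8 j=5: A[i]=31<=B[j]=35 take 31, i++
i=9 j=5: A[i]=33<=B[j]=35 take 33, i++
i=10 j=5: A[i]=34<=B[j]=35 take 34, i++
i=11 j=5: A[i]=36>B[j]=35 take 35, j++
i=11 j=6: B done, take A[i]=36, i++

merged[8] = 15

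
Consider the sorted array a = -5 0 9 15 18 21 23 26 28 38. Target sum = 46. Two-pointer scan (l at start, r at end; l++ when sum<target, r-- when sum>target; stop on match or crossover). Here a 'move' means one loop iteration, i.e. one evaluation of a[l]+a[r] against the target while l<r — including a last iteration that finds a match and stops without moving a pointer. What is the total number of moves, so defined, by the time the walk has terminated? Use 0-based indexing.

6 moves

l=0 r=9: -5+38=33 <46, l++
l=1 r=9: 0+38=38 <46, l++
l=2 r=9: 9+38=47 >46, r--
l=2 r=8: 9+28=37 <46, l++
l=3 r=8: 15+28=43 <46, l++
l=4 r=8: 18+28=46, found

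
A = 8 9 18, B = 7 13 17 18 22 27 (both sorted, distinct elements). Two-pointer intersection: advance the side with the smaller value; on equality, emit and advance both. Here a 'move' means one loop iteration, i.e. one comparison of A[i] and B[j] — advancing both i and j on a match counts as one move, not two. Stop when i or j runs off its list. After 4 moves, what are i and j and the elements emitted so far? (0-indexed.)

i=2, j=2, emitted=[]

i=0 j=0: 8>7, j++
i=0 j=1: 8<13, i++
i=1 j=1: 9<13, i++
i=2 j=1: 18>13, j++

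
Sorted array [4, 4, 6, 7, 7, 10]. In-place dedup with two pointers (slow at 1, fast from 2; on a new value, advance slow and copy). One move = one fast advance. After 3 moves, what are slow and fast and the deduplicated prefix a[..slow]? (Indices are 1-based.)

slow=3, fast=5, prefix=[4, 6, 7]

slow=1 fast=2: a[fast]=4=a[slow] dup, fast++
slow=1 fast=3: a[fast]=6≠a[slow]=4 write a[2]=6, slow++,fast++
slow=2 fast=4: a[fast]=7≠a[slow]=6 write a[3]=7, slow++,fast++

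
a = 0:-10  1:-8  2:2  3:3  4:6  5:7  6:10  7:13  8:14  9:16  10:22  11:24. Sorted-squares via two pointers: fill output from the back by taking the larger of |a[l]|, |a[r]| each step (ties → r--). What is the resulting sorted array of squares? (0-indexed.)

[4, 9, 36, 49, 64, 100, 100, 169, 196, 256, 484, 576]

[0,11] |-10|<=|24| out[11]=576 → r--
[0,10] |-10|<=|22| out[10]=484 → r--
[0,9] |-10|<=|16| out[9]=256 → r--
[0,8] |-10|<=|14| out[8]=196 → r--
[0,7] |-10|<=|13| out[7]=169 → r--
[0,6] |-10|<=|10| out[6]=100 → r--
[0,5] |-10|>|7| out[5]=100 → l++
[1,5] |-8|>|7| out[4]=64 → l++
[2,5] |2|<=|7| out[3]=49 → r--
[2,4] |2|<=|6| out[2]=36 → r--
[2,3] |2|<=|3| out[1]=9 → r--
[2,2] |2|<=|2| out[0]=4 → r--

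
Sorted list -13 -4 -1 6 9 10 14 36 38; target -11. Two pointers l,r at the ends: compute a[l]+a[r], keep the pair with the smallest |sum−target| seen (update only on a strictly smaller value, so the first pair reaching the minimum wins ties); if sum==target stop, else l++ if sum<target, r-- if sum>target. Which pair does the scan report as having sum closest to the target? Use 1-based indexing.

[1,9] -13+38=25 d=36 * → r--
[1,8] -13+36=23 d=34 * → r--
[1,7] -13+14=1 d=12 * → r--
[1,6] -13+10=-3 d=8 * → r--
[1,5] -13+9=-4 d=7 * → r--
[1,4] -13+6=-7 d=4 * → r--
[1,3] -13+-1=-14 d=3 * → l++
[2,3] -4+-1=-5 d=6 → r--

pair (-13, -1) with sum -14 (|Δ|=3)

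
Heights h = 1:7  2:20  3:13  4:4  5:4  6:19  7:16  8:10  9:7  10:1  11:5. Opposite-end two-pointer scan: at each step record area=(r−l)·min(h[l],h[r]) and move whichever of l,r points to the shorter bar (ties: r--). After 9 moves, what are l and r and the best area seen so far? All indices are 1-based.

[1,11] min(7,5)*10=50 best=50 * → r--
[1,10] min(7,1)*9=9 best=50 → r--
[1,9] min(7,7)*8=56 best=56 * → r--
[1,8] min(7,10)*7=49 best=56 → l++
[2,8] min(20,10)*6=60 best=60 * → r--
[2,7] min(20,16)*5=80 best=80 * → r--
[2,6] min(20,19)*4=76 best=80 → r--
[2,5] min(20,4)*3=12 best=80 → r--
[2,4] min(20,4)*2=8 best=80 → r--

l=2, r=3, best area=80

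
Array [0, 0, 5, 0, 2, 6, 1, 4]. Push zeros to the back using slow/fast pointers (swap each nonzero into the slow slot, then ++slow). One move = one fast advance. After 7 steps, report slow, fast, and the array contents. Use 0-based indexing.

slow=0 fast=0: a[fast]=0, fast++
slow=0 fast=1: a[fast]=0, fast++
slow=0 fast=2: a[fast]=5≠0 swap→a[0]=5, slow++,fast++
slow=1 fast=3: a[fast]=0, fast++
slow=1 fast=4: a[fast]=2≠0 swap→a[1]=2, slow++,fast++
slow=2 fast=5: a[fast]=6≠0 swap→a[2]=6, slow++,fast++
slow=3 fast=6: a[fast]=1≠0 swap→a[3]=1, slow++,fast++

slow=4, fast=7, a=[5, 2, 6, 1, 0, 0, 0, 4]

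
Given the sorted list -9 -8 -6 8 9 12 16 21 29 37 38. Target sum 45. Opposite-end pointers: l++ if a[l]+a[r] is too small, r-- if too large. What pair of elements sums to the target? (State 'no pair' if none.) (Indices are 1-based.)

(8, 37)

l=1 r=11: -9+38=29 <45, l++
l=2 r=11: -8+38=30 <45, l++
l=3 r=11: -6+38=32 <45, l++
l=4 r=11: 8+38=46 >45, r--
l=4 r=10: 8+37=45, found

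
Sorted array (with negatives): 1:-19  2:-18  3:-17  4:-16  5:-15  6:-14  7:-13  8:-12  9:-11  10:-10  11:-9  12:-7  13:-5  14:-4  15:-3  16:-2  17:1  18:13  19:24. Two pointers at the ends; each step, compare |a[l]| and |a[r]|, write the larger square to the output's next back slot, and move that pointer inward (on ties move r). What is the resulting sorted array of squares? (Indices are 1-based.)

l=1 r=19: |-19|<=|24| out[19]=576, r--
l=1 r=18: |-19|>|13| out[18]=361, l++
l=2 r=18: |-18|>|13| out[17]=324, l++
l=3 r=18: |-17|>|13| out[16]=289, l++
l=4 r=18: |-16|>|13| out[15]=256, l++
l=5 r=18: |-15|>|13| out[14]=225, l++
l=6 r=18: |-14|>|13| out[13]=196, l++
l=7 r=18: |-13|<=|13| out[12]=169, r--
l=7 r=17: |-13|>|1| out[11]=169, l++
l=8 r=17: |-12|>|1| out[10]=144, l++
l=9 r=17: |-11|>|1| out[9]=121, l++
l=10 r=17: |-10|>|1| out[8]=100, l++
l=11 r=17: |-9|>|1| out[7]=81, l++
l=12 r=17: |-7|>|1| out[6]=49, l++
l=13 r=17: |-5|>|1| out[5]=25, l++
l=14 r=17: |-4|>|1| out[4]=16, l++
l=15 r=17: |-3|>|1| out[3]=9, l++
l=16 r=17: |-2|>|1| out[2]=4, l++
l=17 r=17: |1|<=|1| out[1]=1, r--

[1, 4, 9, 16, 25, 49, 81, 100, 121, 144, 169, 169, 196, 225, 256, 289, 324, 361, 576]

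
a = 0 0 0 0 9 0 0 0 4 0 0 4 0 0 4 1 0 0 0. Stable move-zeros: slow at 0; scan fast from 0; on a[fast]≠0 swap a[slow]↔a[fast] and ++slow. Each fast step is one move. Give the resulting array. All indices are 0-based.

(s=0,f=0) a[fast]=0 → fast++
(s=0,f=1) a[fast]=0 → fast++
(s=0,f=2) a[fast]=0 → fast++
(s=0,f=3) a[fast]=0 → fast++
(s=0,f=4) a[fast]=9≠0 swap→a[0]=9 → slow++,fast++
(s=1,f=5) a[fast]=0 → fast++
(s=1,f=6) a[fast]=0 → fast++
(s=1,f=7) a[fast]=0 → fast++
(s=1,f=8) a[fast]=4≠0 swap→a[1]=4 → slow++,fast++
(s=2,f=9) a[fast]=0 → fast++
(s=2,f=10) a[fast]=0 → fast++
(s=2,f=11) a[fast]=4≠0 swap→a[2]=4 → slow++,fast++
(s=3,f=12) a[fast]=0 → fast++
(s=3,f=13) a[fast]=0 → fast++
(s=3,f=14) a[fast]=4≠0 swap→a[3]=4 → slow++,fast++
(s=4,f=15) a[fast]=1≠0 swap→a[4]=1 → slow++,fast++
(s=5,f=16) a[fast]=0 → fast++
(s=5,f=17) a[fast]=0 → fast++
(s=5,f=18) a[fast]=0 → fast++

[9, 4, 4, 4, 1, 0, 0, 0, 0, 0, 0, 0, 0, 0, 0, 0, 0, 0, 0]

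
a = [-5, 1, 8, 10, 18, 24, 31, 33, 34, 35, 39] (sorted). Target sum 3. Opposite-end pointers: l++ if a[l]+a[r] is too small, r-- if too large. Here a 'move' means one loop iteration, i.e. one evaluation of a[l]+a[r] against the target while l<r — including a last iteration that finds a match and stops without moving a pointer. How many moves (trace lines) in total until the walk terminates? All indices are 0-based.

l=0 r=10: -5+39=34 >3, r--
l=0 r=9: -5+35=30 >3, r--
l=0 r=8: -5+34=29 >3, r--
l=0 r=7: -5+33=28 >3, r--
l=0 r=6: -5+31=26 >3, r--
l=0 r=5: -5+24=19 >3, r--
l=0 r=4: -5+18=13 >3, r--
l=0 r=3: -5+10=5 >3, r--
l=0 r=2: -5+8=3, found

9 moves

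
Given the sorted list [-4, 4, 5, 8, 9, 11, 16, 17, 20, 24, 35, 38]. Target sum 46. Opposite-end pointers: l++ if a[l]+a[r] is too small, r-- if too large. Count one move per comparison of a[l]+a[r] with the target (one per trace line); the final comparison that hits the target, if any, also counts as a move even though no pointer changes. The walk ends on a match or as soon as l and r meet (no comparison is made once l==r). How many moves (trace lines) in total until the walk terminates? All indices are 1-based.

4 moves

[1,12] -4+38=34 <46 → l++
[2,12] 4+38=42 <46 → l++
[3,12] 5+38=43 <46 → l++
[4,12] 8+38=46 → found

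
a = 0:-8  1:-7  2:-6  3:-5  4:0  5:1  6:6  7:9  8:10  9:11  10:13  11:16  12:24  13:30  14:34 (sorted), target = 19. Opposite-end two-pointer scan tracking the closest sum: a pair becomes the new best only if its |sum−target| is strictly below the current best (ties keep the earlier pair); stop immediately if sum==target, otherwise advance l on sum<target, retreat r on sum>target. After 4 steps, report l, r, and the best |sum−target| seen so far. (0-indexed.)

l=2, r=12, best |Δ|=2

[0,14] -8+34=26 d=7 * → r--
[0,13] -8+30=22 d=3 * → r--
[0,12] -8+24=16 d=3 → l++
[1,12] -7+24=17 d=2 * → l++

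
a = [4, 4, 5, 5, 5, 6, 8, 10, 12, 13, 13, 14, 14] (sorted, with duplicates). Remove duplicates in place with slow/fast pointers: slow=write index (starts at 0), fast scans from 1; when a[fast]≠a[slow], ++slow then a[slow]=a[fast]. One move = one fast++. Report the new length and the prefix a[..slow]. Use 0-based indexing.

slow=0 fast=1: a[fast]=4=a[slow] dup, fast++
slow=0 fast=2: a[fast]=5≠a[slow]=4 write a[1]=5, slow++,fast++
slow=1 fast=3: a[fast]=5=a[slow] dup, fast++
slow=1 fast=4: a[fast]=5=a[slow] dup, fast++
slow=1 fast=5: a[fast]=6≠a[slow]=5 write a[2]=6, slow++,fast++
slow=2 fast=6: a[fast]=8≠a[slow]=6 write a[3]=8, slow++,fast++
slow=3 fast=7: a[fast]=10≠a[slow]=8 write a[4]=10, slow++,fast++
slow=4 fast=8: a[fast]=12≠a[slow]=10 write a[5]=12, slow++,fast++
slow=5 fast=9: a[fast]=13≠a[slow]=12 write a[6]=13, slow++,fast++
slow=6 fast=10: a[fast]=13=a[slow] dup, fast++
slow=6 fast=11: a[fast]=14≠a[slow]=13 write a[7]=14, slow++,fast++
slow=7 fast=12: a[fast]=14=a[slow] dup, fast++

length 8; prefix = [4, 5, 6, 8, 10, 12, 13, 14]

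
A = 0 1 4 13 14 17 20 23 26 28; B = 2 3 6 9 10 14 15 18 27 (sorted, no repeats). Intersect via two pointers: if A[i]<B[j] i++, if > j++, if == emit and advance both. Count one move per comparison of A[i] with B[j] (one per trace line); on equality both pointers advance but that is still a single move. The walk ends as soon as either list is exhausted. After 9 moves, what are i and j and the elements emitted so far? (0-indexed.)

i=0 j=0: 0<2, i++
i=1 j=0: 1<2, i++
i=2 j=0: 4>2, j++
i=2 j=1: 4>3, j++
i=2 j=2: 4<6, i++
i=3 j=2: 13>6, j++
i=3 j=3: 13>9, j++
i=3 j=4: 13>10, j++
i=3 j=5: 13<14, i++

i=4, j=5, emitted=[]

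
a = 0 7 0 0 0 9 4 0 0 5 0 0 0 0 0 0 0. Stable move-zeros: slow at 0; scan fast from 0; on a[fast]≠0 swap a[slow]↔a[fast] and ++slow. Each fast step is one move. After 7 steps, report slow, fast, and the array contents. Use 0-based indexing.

slow=0 fast=0: a[fast]=0, fast++
slow=0 fast=1: a[fast]=7≠0 swap→a[0]=7, slow++,fast++
slow=1 fast=2: a[fast]=0, fast++
slow=1 fast=3: a[fast]=0, fast++
slow=1 fast=4: a[fast]=0, fast++
slow=1 fast=5: a[fast]=9≠0 swap→a[1]=9, slow++,fast++
slow=2 fast=6: a[fast]=4≠0 swap→a[2]=4, slow++,fast++

slow=3, fast=7, a=[7, 9, 4, 0, 0, 0, 0, 0, 0, 5, 0, 0, 0, 0, 0, 0, 0]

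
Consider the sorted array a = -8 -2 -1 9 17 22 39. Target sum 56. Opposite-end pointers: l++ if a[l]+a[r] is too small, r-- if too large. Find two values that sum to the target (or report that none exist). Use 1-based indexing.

l=1 r=7: -8+39=31 <56, l++
l=2 r=7: -2+39=37 <56, l++
l=3 r=7: -1+39=38 <56, l++
l=4 r=7: 9+39=48 <56, l++
l=5 r=7: 17+39=56, found

(17, 39)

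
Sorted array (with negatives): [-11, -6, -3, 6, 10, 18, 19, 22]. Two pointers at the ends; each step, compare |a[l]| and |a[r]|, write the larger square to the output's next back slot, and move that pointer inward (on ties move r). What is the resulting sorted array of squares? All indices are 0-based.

l=0 r=7: |-11|<=|22| out[7]=484, r--
l=0 r=6: |-11|<=|19| out[6]=361, r--
l=0 r=5: |-11|<=|18| out[5]=324, r--
l=0 r=4: |-11|>|10| out[4]=121, l++
l=1 r=4: |-6|<=|10| out[3]=100, r--
l=1 r=3: |-6|<=|6| out[2]=36, r--
l=1 r=2: |-6|>|-3| out[1]=36, l++
l=2 r=2: |-3|<=|-3| out[0]=9, r--

[9, 36, 36, 100, 121, 324, 361, 484]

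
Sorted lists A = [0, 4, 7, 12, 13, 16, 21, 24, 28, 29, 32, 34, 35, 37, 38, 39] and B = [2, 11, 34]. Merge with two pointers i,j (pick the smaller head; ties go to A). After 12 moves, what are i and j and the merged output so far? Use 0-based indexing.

i=10, j=2, merged so far=[0, 2, 4, 7, 11, 12, 13, 16, 21, 24, 28, 29]

i=0 j=0: A[i]=0<=B[j]=2 take 0, i++
i=1 j=0: A[i]=4>B[j]=2 take 2, j++
i=1 j=1: A[i]=4<=B[j]=11 take 4, i++
i=2 j=1: A[i]=7<=B[j]=11 take 7, i++
i=3 j=1: A[i]=12>B[j]=11 take 11, j++
i=3 j=2: A[i]=12<=B[j]=34 take 12, i++
i=4 j=2: A[i]=13<=B[j]=34 take 13, i++
i=5 j=2: A[i]=16<=B[j]=34 take 16, i++
i=6 j=2: A[i]=21<=B[j]=34 take 21, i++
i=7 j=2: A[i]=24<=B[j]=34 take 24, i++
i=8 j=2: A[i]=28<=B[j]=34 take 28, i++
i=9 j=2: A[i]=29<=B[j]=34 take 29, i++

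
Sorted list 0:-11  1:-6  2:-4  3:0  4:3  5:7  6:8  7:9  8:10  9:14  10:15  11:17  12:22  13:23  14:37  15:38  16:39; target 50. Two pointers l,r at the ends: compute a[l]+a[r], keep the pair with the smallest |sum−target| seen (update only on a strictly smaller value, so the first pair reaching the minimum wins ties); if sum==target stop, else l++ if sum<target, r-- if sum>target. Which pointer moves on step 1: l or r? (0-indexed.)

l=0 r=16: -11+39=28 d=22 *, l++

l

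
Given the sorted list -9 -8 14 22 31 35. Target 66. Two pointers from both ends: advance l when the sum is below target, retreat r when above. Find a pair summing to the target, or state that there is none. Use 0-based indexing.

(31, 35)

[0,5] -9+35=26 <66 → l++
[1,5] -8+35=27 <66 → l++
[2,5] 14+35=49 <66 → l++
[3,5] 22+35=57 <66 → l++
[4,5] 31+35=66 → found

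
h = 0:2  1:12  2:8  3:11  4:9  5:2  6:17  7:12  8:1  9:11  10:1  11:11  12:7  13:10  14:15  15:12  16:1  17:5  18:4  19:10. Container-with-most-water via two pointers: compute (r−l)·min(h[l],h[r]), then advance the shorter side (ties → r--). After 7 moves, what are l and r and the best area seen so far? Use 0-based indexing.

[0,19] min(2,10)*19=38 best=38 * → l++
[1,19] min(12,10)*18=180 best=180 * → r--
[1,18] min(12,4)*17=68 best=180 → r--
[1,17] min(12,5)*16=80 best=180 → r--
[1,16] min(12,1)*15=15 best=180 → r--
[1,15] min(12,12)*14=168 best=180 → r--
[1,14] min(12,15)*13=156 best=180 → l++

l=2, r=14, best area=180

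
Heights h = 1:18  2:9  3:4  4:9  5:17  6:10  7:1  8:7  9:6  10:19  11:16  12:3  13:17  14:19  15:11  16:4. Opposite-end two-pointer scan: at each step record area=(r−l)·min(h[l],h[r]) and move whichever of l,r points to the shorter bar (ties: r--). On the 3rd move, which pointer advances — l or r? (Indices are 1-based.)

l

l=1 r=16: min(18,4)*15=60 best=60 *, r--
l=1 r=15: min(18,11)*14=154 best=154 *, r--
l=1 r=14: min(18,19)*13=234 best=234 *, l++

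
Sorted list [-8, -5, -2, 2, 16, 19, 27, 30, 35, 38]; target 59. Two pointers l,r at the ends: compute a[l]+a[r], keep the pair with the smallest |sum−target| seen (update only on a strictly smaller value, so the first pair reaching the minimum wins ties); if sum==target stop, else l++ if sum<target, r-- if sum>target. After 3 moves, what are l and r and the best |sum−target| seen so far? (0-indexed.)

[0,9] -8+38=30 d=29 * → l++
[1,9] -5+38=33 d=26 * → l++
[2,9] -2+38=36 d=23 * → l++

l=3, r=9, best |Δ|=23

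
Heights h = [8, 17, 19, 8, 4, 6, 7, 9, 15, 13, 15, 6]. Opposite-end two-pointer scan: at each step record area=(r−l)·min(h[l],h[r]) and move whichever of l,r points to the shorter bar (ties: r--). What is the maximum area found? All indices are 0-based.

l=0 r=11: min(8,6)*11=66 best=66 *, r--
l=0 r=10: min(8,15)*10=80 best=80 *, l++
l=1 r=10: min(17,15)*9=135 best=135 *, r--
l=1 r=9: min(17,13)*8=104 best=135, r--
l=1 r=8: min(17,15)*7=105 best=135, r--
l=1 r=7: min(17,9)*6=54 best=135, r--
l=1 r=6: min(17,7)*5=35 best=135, r--
l=1 r=5: min(17,6)*4=24 best=135, r--
l=1 r=4: min(17,4)*3=12 best=135, r--
l=1 r=3: min(17,8)*2=16 best=135, r--
l=1 r=2: min(17,19)*1=17 best=135, l++

max area = 135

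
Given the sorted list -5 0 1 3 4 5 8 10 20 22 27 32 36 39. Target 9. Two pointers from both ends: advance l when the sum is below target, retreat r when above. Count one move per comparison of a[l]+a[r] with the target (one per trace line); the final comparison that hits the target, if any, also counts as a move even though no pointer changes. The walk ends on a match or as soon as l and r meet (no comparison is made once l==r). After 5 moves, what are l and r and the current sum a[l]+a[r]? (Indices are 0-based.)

l=0, r=8, sum=15

l=0 r=13: -5+39=34 >9, r--
l=0 r=12: -5+36=31 >9, r--
l=0 r=11: -5+32=27 >9, r--
l=0 r=10: -5+27=22 >9, r--
l=0 r=9: -5+22=17 >9, r--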